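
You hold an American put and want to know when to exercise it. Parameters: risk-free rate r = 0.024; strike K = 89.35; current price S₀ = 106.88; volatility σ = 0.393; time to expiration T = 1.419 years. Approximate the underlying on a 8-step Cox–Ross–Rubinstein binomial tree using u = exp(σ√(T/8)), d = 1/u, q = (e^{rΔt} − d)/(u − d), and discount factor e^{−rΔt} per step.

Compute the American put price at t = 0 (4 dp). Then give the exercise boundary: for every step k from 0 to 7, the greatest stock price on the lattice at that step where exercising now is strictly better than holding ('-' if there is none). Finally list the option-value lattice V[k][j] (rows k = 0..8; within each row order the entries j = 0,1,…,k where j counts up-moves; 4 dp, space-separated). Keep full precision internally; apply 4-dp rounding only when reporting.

price = 10.0443
boundary = - - - - - 46.7180 55.1273 65.0503
tree:
10.0443
14.3032 5.3623
19.8186 8.2515 2.1730
26.5976 12.4007 3.6762 0.5080
34.3941 18.1008 6.1248 0.9654 0.0000
42.6320 25.4730 10.0025 1.8345 0.0000 0.0000
49.7585 34.2227 15.8977 3.4863 0.0000 0.0000 0.0000
55.7979 42.6320 24.2997 6.6253 0.0000 0.0000 0.0000 0.0000
60.9161 49.7585 34.2227 12.5906 0.0000 0.0000 0.0000 0.0000 0.0000

Δt=0.17738  u=1.18000  d=0.84746  q=0.47154  discount=0.99575
step 8 (expiry): payoffs max(K−S,0) = 60.9161 49.7585 34.2227 12.5906 0.0000 0.0000 0.0000 0.0000 0.0000
step 7: (k=7,j=0): S=33.5521, (K−S)⁺=55.7979, hold=55.4184 ⇒ V=55.7979 exercise | (k=7,j=1): S=46.7180, (K−S)⁺=42.6320, hold=42.2525 ⇒ V=42.6320 exercise | (k=7,j=2): S=65.0503, (K−S)⁺=24.2997, hold=23.9202 ⇒ V=24.2997 exercise | (k=7,j=3): S=90.5762, (K−S)⁺=0.0000, hold=6.6253 ⇒ V=6.6253 continue | (k=7,j=4): S=126.1185, (K−S)⁺=0.0000, hold=0.0000 ⇒ V=0.0000 continue | (k=7,j=5): S=175.6078, (K−S)⁺=0.0000, hold=0.0000 ⇒ V=0.0000 continue | (k=7,j=6): S=244.5169, (K−S)⁺=0.0000, hold=0.0000 ⇒ V=0.0000 continue | (k=7,j=7): S=340.4661, (K−S)⁺=0.0000, hold=0.0000 ⇒ V=0.0000 continue  boundary S*=65.0503
step 6: (k=6,j=0): S=39.5915, (K−S)⁺=49.7585, hold=49.3790 ⇒ V=49.7585 exercise | (k=6,j=1): S=55.1273, (K−S)⁺=34.2227, hold=33.8432 ⇒ V=34.2227 exercise | (k=6,j=2): S=76.7594, (K−S)⁺=12.5906, hold=15.8977 ⇒ V=15.8977 continue | (k=6,j=3): S=106.8800, (K−S)⁺=0.0000, hold=3.4863 ⇒ V=3.4863 continue | (k=6,j=4): S=148.8200, (K−S)⁺=0.0000, hold=0.0000 ⇒ V=0.0000 continue | (k=6,j=5): S=207.2175, (K−S)⁺=0.0000, hold=0.0000 ⇒ V=0.0000 continue | (k=6,j=6): S=288.5302, (K−S)⁺=0.0000, hold=0.0000 ⇒ V=0.0000 continue  boundary S*=55.1273
step 5: (k=5,j=0): S=46.7180, (K−S)⁺=42.6320, hold=42.2525 ⇒ V=42.6320 exercise | (k=5,j=1): S=65.0503, (K−S)⁺=24.2997, hold=25.4730 ⇒ V=25.4730 continue | (k=5,j=2): S=90.5762, (K−S)⁺=0.0000, hold=10.0025 ⇒ V=10.0025 continue | (k=5,j=3): S=126.1185, (K−S)⁺=0.0000, hold=1.8345 ⇒ V=1.8345 continue | (k=5,j=4): S=175.6078, (K−S)⁺=0.0000, hold=0.0000 ⇒ V=0.0000 continue | (k=5,j=5): S=244.5169, (K−S)⁺=0.0000, hold=0.0000 ⇒ V=0.0000 continue  boundary S*=46.7180
step 4: (k=4,j=0): S=55.1273, (K−S)⁺=34.2227, hold=34.3941 ⇒ V=34.3941 continue | (k=4,j=1): S=76.7594, (K−S)⁺=12.5906, hold=18.1008 ⇒ V=18.1008 continue | (k=4,j=2): S=106.8800, (K−S)⁺=0.0000, hold=6.1248 ⇒ V=6.1248 continue | (k=4,j=3): S=148.8200, (K−S)⁺=0.0000, hold=0.9654 ⇒ V=0.9654 continue | (k=4,j=4): S=207.2175, (K−S)⁺=0.0000, hold=0.0000 ⇒ V=0.0000 continue  boundary S*=-
step 3: (k=3,j=0): S=65.0503, (K−S)⁺=24.2997, hold=26.5976 ⇒ V=26.5976 continue | (k=3,j=1): S=90.5762, (K−S)⁺=0.0000, hold=12.4007 ⇒ V=12.4007 continue | (k=3,j=2): S=126.1185, (K−S)⁺=0.0000, hold=3.6762 ⇒ V=3.6762 continue | (k=3,j=3): S=175.6078, (K−S)⁺=0.0000, hold=0.5080 ⇒ V=0.5080 continue  boundary S*=-
step 2: (k=2,j=0): S=76.7594, (K−S)⁺=12.5906, hold=19.8186 ⇒ V=19.8186 continue | (k=2,j=1): S=106.8800, (K−S)⁺=0.0000, hold=8.2515 ⇒ V=8.2515 continue | (k=2,j=2): S=148.8200, (K−S)⁺=0.0000, hold=2.1730 ⇒ V=2.1730 continue  boundary S*=-
step 1: (k=1,j=0): S=90.5762, (K−S)⁺=0.0000, hold=14.3032 ⇒ V=14.3032 continue | (k=1,j=1): S=126.1185, (K−S)⁺=0.0000, hold=5.3623 ⇒ V=5.3623 continue  boundary S*=-
step 0: (k=0,j=0): S=106.8800, (K−S)⁺=0.0000, hold=10.0443 ⇒ V=10.0443 continue  boundary S*=-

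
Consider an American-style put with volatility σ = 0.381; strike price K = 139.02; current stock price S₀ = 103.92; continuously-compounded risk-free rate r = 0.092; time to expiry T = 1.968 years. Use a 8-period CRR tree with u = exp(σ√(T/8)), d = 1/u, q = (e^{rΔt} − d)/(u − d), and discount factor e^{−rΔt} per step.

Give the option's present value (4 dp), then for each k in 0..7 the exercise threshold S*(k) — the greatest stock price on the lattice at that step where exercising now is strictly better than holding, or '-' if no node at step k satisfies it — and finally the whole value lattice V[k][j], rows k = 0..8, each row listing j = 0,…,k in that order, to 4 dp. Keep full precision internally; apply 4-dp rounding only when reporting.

price = 37.5403
boundary = - 86.0262 71.2134 86.0262 71.2134 86.0262 103.9200 86.0262
tree:
37.5403
52.9938 24.5507
67.8066 36.6838 14.1326
80.0687 52.9938 22.8434 6.4972
90.2194 67.8066 35.6071 11.7507 1.8019
98.6223 80.0687 52.9938 20.6969 3.7855 0.0000
105.5783 90.2194 67.8066 35.1000 7.9528 0.0000 0.0000
111.3366 98.6223 80.0687 52.9938 16.7076 0.0000 0.0000 0.0000
116.1034 105.5783 90.2194 67.8066 35.1000 0.0000 0.0000 0.0000 0.0000

params: Δt=0.24600 u=1.20800 d=0.82781 q=0.51310 e^(-rΔt)=0.97762
t_8 payoffs: 116.1034 105.5783 90.2194 67.8066 35.1000 0.0000 0.0000 0.0000 0.0000
t_7: node(7,0) S=27.6834 payoff=111.3366 vs cont=108.2257 → 111.3366 [stop]  node(7,1) S=40.3977 payoff=98.6223 vs cont=95.5114 → 98.6223 [stop]  node(7,2) S=58.9513 payoff=80.0687 vs cont=76.9577 → 80.0687 [stop]  node(7,3) S=86.0262 payoff=52.9938 vs cont=49.8829 → 52.9938 [stop]  node(7,4) S=125.5358 payoff=13.4842 vs cont=16.7076 → 16.7076 [wait]  node(7,5) S=183.1913 payoff=0.0000 vs cont=0.0000 → 0.0000 [wait]  node(7,6) S=267.3265 payoff=0.0000 vs cont=0.0000 → 0.0000 [wait]  node(7,7) S=390.1028 payoff=0.0000 vs cont=0.0000 → 0.0000 [wait]  ⇒ S*(7)=86.0262
t_6: node(6,0) S=33.4417 payoff=105.5783 vs cont=102.4674 → 105.5783 [stop]  node(6,1) S=48.8006 payoff=90.2194 vs cont=87.1085 → 90.2194 [stop]  node(6,2) S=71.2134 payoff=67.8066 vs cont=64.6956 → 67.8066 [stop]  node(6,3) S=103.9200 payoff=35.1000 vs cont=33.6060 → 35.1000 [stop]  node(6,4) S=151.6479 payoff=0.0000 vs cont=7.9528 → 7.9528 [wait]  node(6,5) S=221.2959 payoff=0.0000 vs cont=0.0000 → 0.0000 [wait]  node(6,6) S=322.9316 payoff=0.0000 vs cont=0.0000 → 0.0000 [wait]  ⇒ S*(6)=103.9200
t_5: node(5,0) S=40.3977 payoff=98.6223 vs cont=95.5114 → 98.6223 [stop]  node(5,1) S=58.9513 payoff=80.0687 vs cont=76.9577 → 80.0687 [stop]  node(5,2) S=86.0262 payoff=52.9938 vs cont=49.8829 → 52.9938 [stop]  node(5,3) S=125.5358 payoff=13.4842 vs cont=20.6969 → 20.6969 [wait]  node(5,4) S=183.1913 payoff=0.0000 vs cont=3.7855 → 3.7855 [wait]  node(5,5) S=267.3265 payoff=0.0000 vs cont=0.0000 → 0.0000 [wait]  ⇒ S*(5)=86.0262
t_4: node(4,0) S=48.8006 payoff=90.2194 vs cont=87.1085 → 90.2194 [stop]  node(4,1) S=71.2134 payoff=67.8066 vs cont=64.6956 → 67.8066 [stop]  node(4,2) S=103.9200 payoff=35.1000 vs cont=35.6071 → 35.6071 [wait]  node(4,3) S=151.6479 payoff=0.0000 vs cont=11.7507 → 11.7507 [wait]  node(4,4) S=221.2959 payoff=0.0000 vs cont=1.8019 → 1.8019 [wait]  ⇒ S*(4)=71.2134
t_3: node(3,0) S=58.9513 payoff=80.0687 vs cont=76.9577 → 80.0687 [stop]  node(3,1) S=86.0262 payoff=52.9938 vs cont=50.1372 → 52.9938 [stop]  node(3,2) S=125.5358 payoff=13.4842 vs cont=22.8434 → 22.8434 [wait]  node(3,3) S=183.1913 payoff=0.0000 vs cont=6.4972 → 6.4972 [wait]  ⇒ S*(3)=86.0262
t_2: node(2,0) S=71.2134 payoff=67.8066 vs cont=64.6956 → 67.8066 [stop]  node(2,1) S=103.9200 payoff=35.1000 vs cont=36.6838 → 36.6838 [wait]  node(2,2) S=151.6479 payoff=0.0000 vs cont=14.1326 → 14.1326 [wait]  ⇒ S*(2)=71.2134
t_1: node(1,0) S=86.0262 payoff=52.9938 vs cont=50.6773 → 52.9938 [stop]  node(1,1) S=125.5358 payoff=13.4842 vs cont=24.5507 → 24.5507 [wait]  ⇒ S*(1)=86.0262
t_0: node(0,0) S=103.9200 payoff=35.1000 vs cont=37.5403 → 37.5403 [wait]  ⇒ S*(0)=-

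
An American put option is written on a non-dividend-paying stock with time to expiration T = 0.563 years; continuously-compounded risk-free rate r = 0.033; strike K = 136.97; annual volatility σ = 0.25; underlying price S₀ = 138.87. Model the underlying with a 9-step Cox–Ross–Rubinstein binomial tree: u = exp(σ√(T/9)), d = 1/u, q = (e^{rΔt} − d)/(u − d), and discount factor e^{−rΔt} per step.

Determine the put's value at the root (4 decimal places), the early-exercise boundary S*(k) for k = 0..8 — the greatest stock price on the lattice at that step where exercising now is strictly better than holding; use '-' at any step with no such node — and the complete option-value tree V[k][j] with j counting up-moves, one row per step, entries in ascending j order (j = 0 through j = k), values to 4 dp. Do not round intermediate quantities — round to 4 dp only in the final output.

price = 8.6231
boundary = - - - - 108.1401 101.5854 108.1401 115.1177 122.5455
tree:
8.6231
12.2057 5.0887
16.7944 7.6836 2.5239
22.3884 11.2895 4.1222 0.9415
28.8299 16.0621 6.5804 1.6898 0.1998
35.3846 22.0008 10.2107 2.9901 0.4011 0.0000
41.5420 28.8299 15.2866 5.1949 0.8053 0.0000 0.0000
47.3262 35.3846 21.8523 8.8072 1.6169 0.0000 0.0000 0.0000
52.7598 41.5420 28.8299 14.4245 3.2462 0.0000 0.0000 0.0000 0.0000
57.8640 47.3262 35.3846 21.8523 6.5173 0.0000 0.0000 0.0000 0.0000 0.0000

params: Δt=0.06256 u=1.06452 d=0.93939 q=0.50089 e^(-rΔt)=0.99794
t_9 payoffs: 57.8640 47.3262 35.3846 21.8523 6.5173 0.0000 0.0000 0.0000 0.0000 0.0000
t_8: node(8,0) S=84.2102 payoff=52.7598 vs cont=52.4773 → 52.7598 [stop]  node(8,1) S=95.4280 payoff=41.5420 vs cont=41.2596 → 41.5420 [stop]  node(8,2) S=108.1401 payoff=28.8299 vs cont=28.5475 → 28.8299 [stop]  node(8,3) S=122.5455 payoff=14.4245 vs cont=14.1420 → 14.4245 [stop]  node(8,4) S=138.8700 payoff=0.0000 vs cont=3.2462 → 3.2462 [wait]  node(8,5) S=157.3691 payoff=0.0000 vs cont=0.0000 → 0.0000 [wait]  node(8,6) S=178.3324 payoff=0.0000 vs cont=0.0000 → 0.0000 [wait]  node(8,7) S=202.0883 payoff=0.0000 vs cont=0.0000 → 0.0000 [wait]  node(8,8) S=229.0088 payoff=0.0000 vs cont=0.0000 → 0.0000 [wait]  ⇒ S*(8)=122.5455
t_7: node(7,0) S=89.6438 payoff=47.3262 vs cont=47.0438 → 47.3262 [stop]  node(7,1) S=101.5854 payoff=35.3846 vs cont=35.1022 → 35.3846 [stop]  node(7,2) S=115.1177 payoff=21.8523 vs cont=21.5699 → 21.8523 [stop]  node(7,3) S=130.4527 payoff=6.5173 vs cont=8.8072 → 8.8072 [wait]  node(7,4) S=147.8305 payoff=0.0000 vs cont=1.6169 → 1.6169 [wait]  node(7,5) S=167.5232 payoff=0.0000 vs cont=0.0000 → 0.0000 [wait]  node(7,6) S=189.8391 payoff=0.0000 vs cont=0.0000 → 0.0000 [wait]  node(7,7) S=215.1279 payoff=0.0000 vs cont=0.0000 → 0.0000 [wait]  ⇒ S*(7)=115.1177
t_6: node(6,0) S=95.4280 payoff=41.5420 vs cont=41.2596 → 41.5420 [stop]  node(6,1) S=108.1401 payoff=28.8299 vs cont=28.5475 → 28.8299 [stop]  node(6,2) S=122.5455 payoff=14.4245 vs cont=15.2866 → 15.2866 [wait]  node(6,3) S=138.8700 payoff=0.0000 vs cont=5.1949 → 5.1949 [wait]  node(6,4) S=157.3691 payoff=0.0000 vs cont=0.8053 → 0.8053 [wait]  node(6,5) S=178.3324 payoff=0.0000 vs cont=0.0000 → 0.0000 [wait]  node(6,6) S=202.0883 payoff=0.0000 vs cont=0.0000 → 0.0000 [wait]  ⇒ S*(6)=108.1401
t_5: node(5,0) S=101.5854 payoff=35.3846 vs cont=35.1022 → 35.3846 [stop]  node(5,1) S=115.1177 payoff=21.8523 vs cont=22.0008 → 22.0008 [wait]  node(5,2) S=130.4527 payoff=6.5173 vs cont=10.2107 → 10.2107 [wait]  node(5,3) S=147.8305 payoff=0.0000 vs cont=2.9901 → 2.9901 [wait]  node(5,4) S=167.5232 payoff=0.0000 vs cont=0.4011 → 0.4011 [wait]  node(5,5) S=189.8391 payoff=0.0000 vs cont=0.0000 → 0.0000 [wait]  ⇒ S*(5)=101.5854
t_4: node(4,0) S=108.1401 payoff=28.8299 vs cont=28.6217 → 28.8299 [stop]  node(4,1) S=122.5455 payoff=14.4245 vs cont=16.0621 → 16.0621 [wait]  node(4,2) S=138.8700 payoff=0.0000 vs cont=6.5804 → 6.5804 [wait]  node(4,3) S=157.3691 payoff=0.0000 vs cont=1.6898 → 1.6898 [wait]  node(4,4) S=178.3324 payoff=0.0000 vs cont=0.1998 → 0.1998 [wait]  ⇒ S*(4)=108.1401
t_3: node(3,0) S=115.1177 payoff=21.8523 vs cont=22.3884 → 22.3884 [wait]  node(3,1) S=130.4527 payoff=6.5173 vs cont=11.2895 → 11.2895 [wait]  node(3,2) S=147.8305 payoff=0.0000 vs cont=4.1222 → 4.1222 [wait]  node(3,3) S=167.5232 payoff=0.0000 vs cont=0.9415 → 0.9415 [wait]  ⇒ S*(3)=-
t_2: node(2,0) S=122.5455 payoff=14.4245 vs cont=16.7944 → 16.7944 [wait]  node(2,1) S=138.8700 payoff=0.0000 vs cont=7.6836 → 7.6836 [wait]  node(2,2) S=157.3691 payoff=0.0000 vs cont=2.5239 → 2.5239 [wait]  ⇒ S*(2)=-
t_1: node(1,0) S=130.4527 payoff=6.5173 vs cont=12.2057 → 12.2057 [wait]  node(1,1) S=147.8305 payoff=0.0000 vs cont=5.0887 → 5.0887 [wait]  ⇒ S*(1)=-
t_0: node(0,0) S=138.8700 payoff=0.0000 vs cont=8.6231 → 8.6231 [wait]  ⇒ S*(0)=-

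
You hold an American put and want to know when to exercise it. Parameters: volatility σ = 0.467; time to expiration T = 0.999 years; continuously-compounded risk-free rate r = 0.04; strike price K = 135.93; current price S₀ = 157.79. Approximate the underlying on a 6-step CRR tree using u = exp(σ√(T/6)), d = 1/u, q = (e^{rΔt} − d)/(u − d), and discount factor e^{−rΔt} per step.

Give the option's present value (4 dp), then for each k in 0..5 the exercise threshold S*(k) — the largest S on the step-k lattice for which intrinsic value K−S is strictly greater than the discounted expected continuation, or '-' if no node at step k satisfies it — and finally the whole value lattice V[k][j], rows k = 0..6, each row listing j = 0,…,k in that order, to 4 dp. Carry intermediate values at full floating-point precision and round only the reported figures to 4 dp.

Δt=0.16650  u=1.20992  d=0.82650  q=0.46993  discount=0.99336
step 6 (expiry): payoffs max(K−S,0) = 85.6340 62.3010 28.1436 0.0000 0.0000 0.0000 0.0000
step 5: (k=5,j=0): S=60.8543, (K−S)⁺=75.0757, hold=74.1734 ⇒ V=75.0757 exercise | (k=5,j=1): S=89.0854, (K−S)⁺=46.8446, hold=45.9423 ⇒ V=46.8446 exercise | (k=5,j=2): S=130.4133, (K−S)⁺=5.5167, hold=14.8190 ⇒ V=14.8190 continue | (k=5,j=3): S=190.9137, (K−S)⁺=0.0000, hold=0.0000 ⇒ V=0.0000 continue | (k=5,j=4): S=279.4811, (K−S)⁺=0.0000, hold=0.0000 ⇒ V=0.0000 continue | (k=5,j=5): S=409.1362, (K−S)⁺=0.0000, hold=0.0000 ⇒ V=0.0000 continue  boundary S*=89.0854
step 4: (k=4,j=0): S=73.6290, (K−S)⁺=62.3010, hold=61.3987 ⇒ V=62.3010 exercise | (k=4,j=1): S=107.7864, (K−S)⁺=28.1436, hold=31.5837 ⇒ V=31.5837 continue | (k=4,j=2): S=157.7900, (K−S)⁺=0.0000, hold=7.8029 ⇒ V=7.8029 continue | (k=4,j=3): S=230.9909, (K−S)⁺=0.0000, hold=0.0000 ⇒ V=0.0000 continue | (k=4,j=4): S=338.1506, (K−S)⁺=0.0000, hold=0.0000 ⇒ V=0.0000 continue  boundary S*=73.6290
step 3: (k=3,j=0): S=89.0854, (K−S)⁺=46.8446, hold=47.5482 ⇒ V=47.5482 continue | (k=3,j=1): S=130.4133, (K−S)⁺=5.5167, hold=20.2729 ⇒ V=20.2729 continue | (k=3,j=2): S=190.9137, (K−S)⁺=0.0000, hold=4.1086 ⇒ V=4.1086 continue | (k=3,j=3): S=279.4811, (K−S)⁺=0.0000, hold=0.0000 ⇒ V=0.0000 continue  boundary S*=-
step 2: (k=2,j=0): S=107.7864, (K−S)⁺=28.1436, hold=34.5001 ⇒ V=34.5001 continue | (k=2,j=1): S=157.7900, (K−S)⁺=0.0000, hold=12.5926 ⇒ V=12.5926 continue | (k=2,j=2): S=230.9909, (K−S)⁺=0.0000, hold=2.1634 ⇒ V=2.1634 continue  boundary S*=-
step 1: (k=1,j=0): S=130.4133, (K−S)⁺=5.5167, hold=24.0444 ⇒ V=24.0444 continue | (k=1,j=1): S=190.9137, (K−S)⁺=0.0000, hold=7.6405 ⇒ V=7.6405 continue  boundary S*=-
step 0: (k=0,j=0): S=157.7900, (K−S)⁺=0.0000, hold=16.2273 ⇒ V=16.2273 continue  boundary S*=-

price = 16.2273
boundary = - - - - 73.6290 89.0854
tree:
16.2273
24.0444 7.6405
34.5001 12.5926 2.1634
47.5482 20.2729 4.1086 0.0000
62.3010 31.5837 7.8029 0.0000 0.0000
75.0757 46.8446 14.8190 0.0000 0.0000 0.0000
85.6340 62.3010 28.1436 0.0000 0.0000 0.0000 0.0000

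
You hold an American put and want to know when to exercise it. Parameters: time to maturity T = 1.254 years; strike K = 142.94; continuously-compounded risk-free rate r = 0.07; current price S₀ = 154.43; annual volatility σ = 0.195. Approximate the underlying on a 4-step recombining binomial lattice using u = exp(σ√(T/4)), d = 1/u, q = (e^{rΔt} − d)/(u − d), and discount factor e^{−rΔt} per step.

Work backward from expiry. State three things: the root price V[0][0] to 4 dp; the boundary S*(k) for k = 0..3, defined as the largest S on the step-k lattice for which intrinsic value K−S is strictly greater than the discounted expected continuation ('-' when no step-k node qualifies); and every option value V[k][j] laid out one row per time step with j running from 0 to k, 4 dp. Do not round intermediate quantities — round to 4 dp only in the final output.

price = 4.7914
boundary = - - 124.1358 111.2960
tree:
4.7914
9.6674 1.3598
18.8042 3.2639 0.0000
31.6440 7.8342 0.0000 0.0000
43.1557 18.8042 0.0000 0.0000 0.0000

Δt=0.31350, u=1.11537, d=0.89657, q=0.57414, disc=e^(-rΔt)=0.97829
k=4 terminal: V=max(K-S,0) → 43.1557 18.8042 0.0000 0.0000 0.0000
k=3: j=0 S=111.2960 intr=31.6440 cont=28.5414 V=31.6440[EX]; j=1 S=138.4568 intr=4.4832 cont=7.8342 V=7.8342[hold]; j=2 S=172.2460 intr=0.0000 cont=0.0000 V=0.0000[hold]; j=3 S=214.2811 intr=0.0000 cont=0.0000 V=0.0000[hold]  S*(3)=111.2960
k=2: j=0 S=124.1358 intr=18.8042 cont=17.5838 V=18.8042[EX]; j=1 S=154.4300 intr=0.0000 cont=3.2639 V=3.2639[hold]; j=2 S=192.1173 intr=0.0000 cont=0.0000 V=0.0000[hold]  S*(2)=124.1358
k=1: j=0 S=138.4568 intr=4.4832 cont=9.6674 V=9.6674[hold]; j=1 S=172.2460 intr=0.0000 cont=1.3598 V=1.3598[hold]  S*(1)=-
k=0: j=0 S=154.4300 intr=0.0000 cont=4.7914 V=4.7914[hold]  S*(0)=-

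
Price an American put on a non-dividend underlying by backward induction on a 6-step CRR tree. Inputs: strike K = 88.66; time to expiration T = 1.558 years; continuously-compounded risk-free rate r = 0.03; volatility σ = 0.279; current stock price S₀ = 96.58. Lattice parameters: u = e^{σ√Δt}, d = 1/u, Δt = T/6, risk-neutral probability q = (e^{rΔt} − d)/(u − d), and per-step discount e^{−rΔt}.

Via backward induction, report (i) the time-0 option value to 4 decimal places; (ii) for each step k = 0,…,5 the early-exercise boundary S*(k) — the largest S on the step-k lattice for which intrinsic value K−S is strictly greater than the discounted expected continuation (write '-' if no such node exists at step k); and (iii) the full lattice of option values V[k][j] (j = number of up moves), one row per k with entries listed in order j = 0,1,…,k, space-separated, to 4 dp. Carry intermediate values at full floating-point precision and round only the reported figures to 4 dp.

Δt=0.25967, u=1.15277, d=0.86747, q=0.49193, disc=e^(-rΔt)=0.99224
k=6 terminal: V=max(K-S,0) → 47.5051 33.9697 15.9827 0.0000 0.0000 0.0000 0.0000
k=5: j=0 S=47.4423 intr=41.2177 cont=40.5297 V=41.2177[EX]; j=1 S=63.0455 intr=25.6145 cont=24.9265 V=25.6145[EX]; j=2 S=83.7805 intr=4.8795 cont=8.0574 V=8.0574[hold]; j=3 S=111.3349 intr=0.0000 cont=0.0000 V=0.0000[hold]; j=4 S=147.9517 intr=0.0000 cont=0.0000 V=0.0000[hold]; j=5 S=196.6113 intr=0.0000 cont=0.0000 V=0.0000[hold]  S*(5)=63.0455
k=4: j=0 S=54.6903 intr=33.9697 cont=33.2817 V=33.9697[EX]; j=1 S=72.6773 intr=15.9827 cont=16.8459 V=16.8459[hold]; j=2 S=96.5800 intr=0.0000 cont=4.0620 V=4.0620[hold]; j=3 S=128.3440 intr=0.0000 cont=0.0000 V=0.0000[hold]; j=4 S=170.5549 intr=0.0000 cont=0.0000 V=0.0000[hold]  S*(4)=54.6903
k=3: j=0 S=63.0455 intr=25.6145 cont=25.3478 V=25.6145[EX]; j=1 S=83.7805 intr=4.8795 cont=10.4752 V=10.4752[hold]; j=2 S=111.3349 intr=0.0000 cont=2.0478 V=2.0478[hold]; j=3 S=147.9517 intr=0.0000 cont=0.0000 V=0.0000[hold]  S*(3)=63.0455
k=2: j=0 S=72.6773 intr=15.9827 cont=18.0261 V=18.0261[hold]; j=1 S=96.5800 intr=0.0000 cont=6.2804 V=6.2804[hold]; j=2 S=128.3440 intr=0.0000 cont=1.0323 V=1.0323[hold]  S*(2)=-
k=1: j=0 S=83.7805 intr=4.8795 cont=12.1530 V=12.1530[hold]; j=1 S=111.3349 intr=0.0000 cont=3.6700 V=3.6700[hold]  S*(1)=-
k=0: j=0 S=96.5800 intr=0.0000 cont=7.9181 V=7.9181[hold]  S*(0)=-

price = 7.9181
boundary = - - - 63.0455 54.6903 63.0455
tree:
7.9181
12.1530 3.6700
18.0261 6.2804 1.0323
25.6145 10.4752 2.0478 0.0000
33.9697 16.8459 4.0620 0.0000 0.0000
41.2177 25.6145 8.0574 0.0000 0.0000 0.0000
47.5051 33.9697 15.9827 0.0000 0.0000 0.0000 0.0000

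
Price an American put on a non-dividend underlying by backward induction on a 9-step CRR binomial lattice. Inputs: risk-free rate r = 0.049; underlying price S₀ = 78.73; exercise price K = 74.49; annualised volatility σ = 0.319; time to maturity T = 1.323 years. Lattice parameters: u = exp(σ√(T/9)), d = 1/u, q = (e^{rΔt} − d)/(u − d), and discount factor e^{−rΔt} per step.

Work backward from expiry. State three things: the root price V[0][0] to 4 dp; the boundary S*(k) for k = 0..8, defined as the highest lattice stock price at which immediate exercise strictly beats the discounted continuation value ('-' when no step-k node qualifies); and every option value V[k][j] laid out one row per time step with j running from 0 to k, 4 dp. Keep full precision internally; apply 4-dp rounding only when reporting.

price = 7.5182
boundary = - - - - 48.2694 54.5493 48.2694 54.5493 61.6462
tree:
7.5182
10.7551 4.3764
14.9592 6.6889 2.1175
20.1568 9.9563 3.5046 0.7553
26.2206 14.3594 5.6788 1.3719 0.1470
31.7775 19.9407 8.9624 2.4636 0.2954 0.0000
36.6947 26.2206 13.6736 4.3611 0.5938 0.0000 0.0000
41.0458 31.7775 19.9407 7.5780 1.1937 0.0000 0.0000 0.0000
44.8960 36.6947 26.2206 12.8438 2.3996 0.0000 0.0000 0.0000 0.0000
48.3029 41.0458 31.7775 19.9407 4.8236 0.0000 0.0000 0.0000 0.0000 0.0000

Δt=0.14700  u=1.13010  d=0.88488  q=0.49894  discount=0.99282
step 9 (expiry): payoffs max(K−S,0) = 48.3029 41.0458 31.7775 19.9407 4.8236 0.0000 0.0000 0.0000 0.0000 0.0000
step 8: (k=8,j=0): S=29.5940, (K−S)⁺=44.8960, hold=44.3613 ⇒ V=44.8960 exercise | (k=8,j=1): S=37.7953, (K−S)⁺=36.6947, hold=36.1600 ⇒ V=36.6947 exercise | (k=8,j=2): S=48.2694, (K−S)⁺=26.2206, hold=25.6859 ⇒ V=26.2206 exercise | (k=8,j=3): S=61.6462, (K−S)⁺=12.8438, hold=12.3092 ⇒ V=12.8438 exercise | (k=8,j=4): S=78.7300, (K−S)⁺=0.0000, hold=2.3996 ⇒ V=2.3996 continue | (k=8,j=5): S=100.5482, (K−S)⁺=0.0000, hold=0.0000 ⇒ V=0.0000 continue | (k=8,j=6): S=128.4128, (K−S)⁺=0.0000, hold=0.0000 ⇒ V=0.0000 continue | (k=8,j=7): S=163.9994, (K−S)⁺=0.0000, hold=0.0000 ⇒ V=0.0000 continue | (k=8,j=8): S=209.4481, (K−S)⁺=0.0000, hold=0.0000 ⇒ V=0.0000 continue  boundary S*=61.6462
step 7: (k=7,j=0): S=33.4442, (K−S)⁺=41.0458, hold=40.5112 ⇒ V=41.0458 exercise | (k=7,j=1): S=42.7125, (K−S)⁺=31.7775, hold=31.2429 ⇒ V=31.7775 exercise | (k=7,j=2): S=54.5493, (K−S)⁺=19.9407, hold=19.4061 ⇒ V=19.9407 exercise | (k=7,j=3): S=69.6664, (K−S)⁺=4.8236, hold=7.5780 ⇒ V=7.5780 continue | (k=7,j=4): S=88.9728, (K−S)⁺=0.0000, hold=1.1937 ⇒ V=1.1937 continue | (k=7,j=5): S=113.6296, (K−S)⁺=0.0000, hold=0.0000 ⇒ V=0.0000 continue | (k=7,j=6): S=145.1194, (K−S)⁺=0.0000, hold=0.0000 ⇒ V=0.0000 continue | (k=7,j=7): S=185.3358, (K−S)⁺=0.0000, hold=0.0000 ⇒ V=0.0000 continue  boundary S*=54.5493
step 6: (k=6,j=0): S=37.7953, (K−S)⁺=36.6947, hold=36.1600 ⇒ V=36.6947 exercise | (k=6,j=1): S=48.2694, (K−S)⁺=26.2206, hold=25.6859 ⇒ V=26.2206 exercise | (k=6,j=2): S=61.6462, (K−S)⁺=12.8438, hold=13.6736 ⇒ V=13.6736 continue | (k=6,j=3): S=78.7300, (K−S)⁺=0.0000, hold=4.3611 ⇒ V=4.3611 continue | (k=6,j=4): S=100.5482, (K−S)⁺=0.0000, hold=0.5938 ⇒ V=0.5938 continue | (k=6,j=5): S=128.4128, (K−S)⁺=0.0000, hold=0.0000 ⇒ V=0.0000 continue | (k=6,j=6): S=163.9994, (K−S)⁺=0.0000, hold=0.0000 ⇒ V=0.0000 continue  boundary S*=48.2694
step 5: (k=5,j=0): S=42.7125, (K−S)⁺=31.7775, hold=31.2429 ⇒ V=31.7775 exercise | (k=5,j=1): S=54.5493, (K−S)⁺=19.9407, hold=19.8171 ⇒ V=19.9407 exercise | (k=5,j=2): S=69.6664, (K−S)⁺=4.8236, hold=8.9624 ⇒ V=8.9624 continue | (k=5,j=3): S=88.9728, (K−S)⁺=0.0000, hold=2.4636 ⇒ V=2.4636 continue | (k=5,j=4): S=113.6296, (K−S)⁺=0.0000, hold=0.2954 ⇒ V=0.2954 continue | (k=5,j=5): S=145.1194, (K−S)⁺=0.0000, hold=0.0000 ⇒ V=0.0000 continue  boundary S*=54.5493
step 4: (k=4,j=0): S=48.2694, (K−S)⁺=26.2206, hold=25.6859 ⇒ V=26.2206 exercise | (k=4,j=1): S=61.6462, (K−S)⁺=12.8438, hold=14.3594 ⇒ V=14.3594 continue | (k=4,j=2): S=78.7300, (K−S)⁺=0.0000, hold=5.6788 ⇒ V=5.6788 continue | (k=4,j=3): S=100.5482, (K−S)⁺=0.0000, hold=1.3719 ⇒ V=1.3719 continue | (k=4,j=4): S=128.4128, (K−S)⁺=0.0000, hold=0.1470 ⇒ V=0.1470 continue  boundary S*=48.2694
step 3: (k=3,j=0): S=54.5493, (K−S)⁺=19.9407, hold=20.1568 ⇒ V=20.1568 continue | (k=3,j=1): S=69.6664, (K−S)⁺=4.8236, hold=9.9563 ⇒ V=9.9563 continue | (k=3,j=2): S=88.9728, (K−S)⁺=0.0000, hold=3.5046 ⇒ V=3.5046 continue | (k=3,j=3): S=113.6296, (K−S)⁺=0.0000, hold=0.7553 ⇒ V=0.7553 continue  boundary S*=-
step 2: (k=2,j=0): S=61.6462, (K−S)⁺=12.8438, hold=14.9592 ⇒ V=14.9592 continue | (k=2,j=1): S=78.7300, (K−S)⁺=0.0000, hold=6.6889 ⇒ V=6.6889 continue | (k=2,j=2): S=100.5482, (K−S)⁺=0.0000, hold=2.1175 ⇒ V=2.1175 continue  boundary S*=-
step 1: (k=1,j=0): S=69.6664, (K−S)⁺=4.8236, hold=10.7551 ⇒ V=10.7551 continue | (k=1,j=1): S=88.9728, (K−S)⁺=0.0000, hold=4.3764 ⇒ V=4.3764 continue  boundary S*=-
step 0: (k=0,j=0): S=78.7300, (K−S)⁺=0.0000, hold=7.5182 ⇒ V=7.5182 continue  boundary S*=-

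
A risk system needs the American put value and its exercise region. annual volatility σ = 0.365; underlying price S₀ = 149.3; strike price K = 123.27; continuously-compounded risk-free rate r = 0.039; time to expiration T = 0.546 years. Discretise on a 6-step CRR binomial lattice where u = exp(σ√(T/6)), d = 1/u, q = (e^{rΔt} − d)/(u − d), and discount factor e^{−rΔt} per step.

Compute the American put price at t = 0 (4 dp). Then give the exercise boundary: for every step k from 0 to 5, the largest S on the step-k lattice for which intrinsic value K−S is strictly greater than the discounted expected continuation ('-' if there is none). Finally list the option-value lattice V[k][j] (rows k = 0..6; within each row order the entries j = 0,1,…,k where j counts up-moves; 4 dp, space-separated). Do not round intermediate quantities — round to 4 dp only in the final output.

price = 4.4842
boundary = - - - - 96.1136 107.3010
tree:
4.4842
7.3345 1.5337
11.7320 2.7855 0.2346
18.2205 5.0264 0.4604 0.0000
27.1564 9.0007 0.9035 0.0000 0.0000
37.1773 15.9690 1.7731 0.0000 0.0000 0.0000
46.1535 27.1564 3.4795 0.0000 0.0000 0.0000 0.0000

Δt=0.09100, u=1.11640, d=0.89574, q=0.48861, disc=e^(-rΔt)=0.99646
k=6 terminal: V=max(K-S,0) → 46.1535 27.1564 3.4795 0.0000 0.0000 0.0000 0.0000
k=5: j=0 S=86.0927 intr=37.1773 cont=36.7406 V=37.1773[EX]; j=1 S=107.3010 intr=15.9690 cont=15.5323 V=15.9690[EX]; j=2 S=133.7338 intr=0.0000 cont=1.7731 V=1.7731[hold]; j=3 S=166.6781 intr=0.0000 cont=0.0000 V=0.0000[hold]; j=4 S=207.7380 intr=0.0000 cont=0.0000 V=0.0000[hold]; j=5 S=258.9127 intr=0.0000 cont=0.0000 V=0.0000[hold]  S*(5)=107.3010
k=4: j=0 S=96.1136 intr=27.1564 cont=26.7197 V=27.1564[EX]; j=1 S=119.7905 intr=3.4795 cont=9.0007 V=9.0007[hold]; j=2 S=149.3000 intr=0.0000 cont=0.9035 V=0.9035[hold]; j=3 S=186.0789 intr=0.0000 cont=0.0000 V=0.0000[hold]; j=4 S=231.9181 intr=0.0000 cont=0.0000 V=0.0000[hold]  S*(4)=96.1136
k=3: j=0 S=107.3010 intr=15.9690 cont=18.2205 V=18.2205[hold]; j=1 S=133.7338 intr=0.0000 cont=5.0264 V=5.0264[hold]; j=2 S=166.6781 intr=0.0000 cont=0.4604 V=0.4604[hold]; j=3 S=207.7380 intr=0.0000 cont=0.0000 V=0.0000[hold]  S*(3)=-
k=2: j=0 S=119.7905 intr=3.4795 cont=11.7320 V=11.7320[hold]; j=1 S=149.3000 intr=0.0000 cont=2.7855 V=2.7855[hold]; j=2 S=186.0789 intr=0.0000 cont=0.2346 V=0.2346[hold]  S*(2)=-
k=1: j=0 S=133.7338 intr=0.0000 cont=7.3345 V=7.3345[hold]; j=1 S=166.6781 intr=0.0000 cont=1.5337 V=1.5337[hold]  S*(1)=-
k=0: j=0 S=149.3000 intr=0.0000 cont=4.4842 V=4.4842[hold]  S*(0)=-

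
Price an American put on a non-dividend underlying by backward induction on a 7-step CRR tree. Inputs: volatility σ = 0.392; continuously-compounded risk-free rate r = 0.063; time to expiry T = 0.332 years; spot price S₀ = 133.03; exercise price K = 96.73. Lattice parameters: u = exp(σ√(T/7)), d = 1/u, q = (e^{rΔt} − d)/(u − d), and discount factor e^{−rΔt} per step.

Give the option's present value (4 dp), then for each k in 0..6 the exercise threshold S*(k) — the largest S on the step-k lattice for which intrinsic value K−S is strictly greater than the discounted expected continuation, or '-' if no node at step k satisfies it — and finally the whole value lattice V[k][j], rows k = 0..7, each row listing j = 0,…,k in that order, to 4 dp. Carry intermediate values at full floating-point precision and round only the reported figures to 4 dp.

Δt=0.04743, u=1.08912, d=0.91817, q=0.49618, disc=e^(-rΔt)=0.99702
k=7 terminal: V=max(K-S,0) → 23.5455 9.9198 0.0000 0.0000 0.0000 0.0000 0.0000 0.0000
k=6: j=0 S=79.7067 intr=17.0233 cont=16.7347 V=17.0233[EX]; j=1 S=94.5467 intr=2.1833 cont=4.9829 V=4.9829[hold]; j=2 S=112.1497 intr=0.0000 cont=0.0000 V=0.0000[hold]; j=3 S=133.0300 intr=0.0000 cont=0.0000 V=0.0000[hold]; j=4 S=157.7979 intr=0.0000 cont=0.0000 V=0.0000[hold]; j=5 S=187.1771 intr=0.0000 cont=0.0000 V=0.0000[hold]; j=6 S=222.0263 intr=0.0000 cont=0.0000 V=0.0000[hold]  S*(6)=79.7067
k=5: j=0 S=86.8102 intr=9.9198 cont=11.0162 V=11.0162[hold]; j=1 S=102.9727 intr=0.0000 cont=2.5030 V=2.5030[hold]; j=2 S=122.1445 intr=0.0000 cont=0.0000 V=0.0000[hold]; j=3 S=144.8857 intr=0.0000 cont=0.0000 V=0.0000[hold]; j=4 S=171.8609 intr=0.0000 cont=0.0000 V=0.0000[hold]; j=5 S=203.8584 intr=0.0000 cont=0.0000 V=0.0000[hold]  S*(5)=-
k=4: j=0 S=94.5467 intr=2.1833 cont=6.7719 V=6.7719[hold]; j=1 S=112.1497 intr=0.0000 cont=1.2573 V=1.2573[hold]; j=2 S=133.0300 intr=0.0000 cont=0.0000 V=0.0000[hold]; j=3 S=157.7979 intr=0.0000 cont=0.0000 V=0.0000[hold]; j=4 S=187.1771 intr=0.0000 cont=0.0000 V=0.0000[hold]  S*(4)=-
k=3: j=0 S=102.9727 intr=0.0000 cont=4.0237 V=4.0237[hold]; j=1 S=122.1445 intr=0.0000 cont=0.6316 V=0.6316[hold]; j=2 S=144.8857 intr=0.0000 cont=0.0000 V=0.0000[hold]; j=3 S=171.8609 intr=0.0000 cont=0.0000 V=0.0000[hold]  S*(3)=-
k=2: j=0 S=112.1497 intr=0.0000 cont=2.3336 V=2.3336[hold]; j=1 S=133.0300 intr=0.0000 cont=0.3173 V=0.3173[hold]; j=2 S=157.7979 intr=0.0000 cont=0.0000 V=0.0000[hold]  S*(2)=-
k=1: j=0 S=122.1445 intr=0.0000 cont=1.3292 V=1.3292[hold]; j=1 S=144.8857 intr=0.0000 cont=0.1594 V=0.1594[hold]  S*(1)=-
k=0: j=0 S=133.0300 intr=0.0000 cont=0.7465 V=0.7465[hold]  S*(0)=-

price = 0.7465
boundary = - - - - - - 79.7067
tree:
0.7465
1.3292 0.1594
2.3336 0.3173 0.0000
4.0237 0.6316 0.0000 0.0000
6.7719 1.2573 0.0000 0.0000 0.0000
11.0162 2.5030 0.0000 0.0000 0.0000 0.0000
17.0233 4.9829 0.0000 0.0000 0.0000 0.0000 0.0000
23.5455 9.9198 0.0000 0.0000 0.0000 0.0000 0.0000 0.0000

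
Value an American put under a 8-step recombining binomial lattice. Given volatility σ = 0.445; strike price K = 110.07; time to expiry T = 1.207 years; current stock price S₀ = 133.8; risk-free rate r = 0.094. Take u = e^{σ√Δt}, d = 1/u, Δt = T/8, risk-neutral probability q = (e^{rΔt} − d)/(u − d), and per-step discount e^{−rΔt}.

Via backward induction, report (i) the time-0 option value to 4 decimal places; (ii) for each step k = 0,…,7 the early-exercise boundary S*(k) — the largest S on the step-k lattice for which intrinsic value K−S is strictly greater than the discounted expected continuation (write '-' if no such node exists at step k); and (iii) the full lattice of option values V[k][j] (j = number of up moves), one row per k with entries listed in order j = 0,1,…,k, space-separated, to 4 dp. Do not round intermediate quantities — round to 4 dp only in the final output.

Δt=0.15088, u=1.18869, d=0.84126, q=0.49801, disc=e^(-rΔt)=0.98592
k=8 terminal: V=max(K-S,0) → 76.5028 62.6403 43.0529 15.3764 0.0000 0.0000 0.0000 0.0000 0.0000
k=7: j=0 S=39.9009 intr=70.1691 cont=68.6191 V=70.1691[EX]; j=1 S=56.3790 intr=53.6910 cont=52.1409 V=53.6910[EX]; j=2 S=79.6623 intr=30.4077 cont=28.8576 V=30.4077[EX]; j=3 S=112.5611 intr=0.0000 cont=7.6101 V=7.6101[hold]; j=4 S=159.0464 intr=0.0000 cont=0.0000 V=0.0000[hold]; j=5 S=224.7290 intr=0.0000 cont=0.0000 V=0.0000[hold]; j=6 S=317.5371 intr=0.0000 cont=0.0000 V=0.0000[hold]; j=7 S=448.6729 intr=0.0000 cont=0.0000 V=0.0000[hold]  S*(7)=79.6623
k=6: j=0 S=47.4297 intr=62.6403 cont=61.0903 V=62.6403[EX]; j=1 S=67.0171 intr=43.0529 cont=41.5029 V=43.0529[EX]; j=2 S=94.6936 intr=15.3764 cont=18.7860 V=18.7860[hold]; j=3 S=133.8000 intr=0.0000 cont=3.7664 V=3.7664[hold]; j=4 S=189.0564 intr=0.0000 cont=0.0000 V=0.0000[hold]; j=5 S=267.1326 intr=0.0000 cont=0.0000 V=0.0000[hold]; j=6 S=377.4524 intr=0.0000 cont=0.0000 V=0.0000[hold]  S*(6)=67.0171
k=5: j=0 S=56.3790 intr=53.6910 cont=52.1409 V=53.6910[EX]; j=1 S=79.6623 intr=30.4077 cont=30.5317 V=30.5317[hold]; j=2 S=112.5611 intr=0.0000 cont=11.1469 V=11.1469[hold]; j=3 S=159.0464 intr=0.0000 cont=1.8641 V=1.8641[hold]; j=4 S=224.7290 intr=0.0000 cont=0.0000 V=0.0000[hold]; j=5 S=317.5371 intr=0.0000 cont=0.0000 V=0.0000[hold]  S*(5)=56.3790
k=4: j=0 S=67.0171 intr=43.0529 cont=41.5638 V=43.0529[EX]; j=1 S=94.6936 intr=15.3764 cont=20.5840 V=20.5840[hold]; j=2 S=133.8000 intr=0.0000 cont=6.4322 V=6.4322[hold]; j=3 S=189.0564 intr=0.0000 cont=0.9226 V=0.9226[hold]; j=4 S=267.1326 intr=0.0000 cont=0.0000 V=0.0000[hold]  S*(4)=67.0171
k=3: j=0 S=79.6623 intr=30.4077 cont=31.4145 V=31.4145[hold]; j=1 S=112.5611 intr=0.0000 cont=13.3456 V=13.3456[hold]; j=2 S=159.0464 intr=0.0000 cont=3.6364 V=3.6364[hold]; j=3 S=224.7290 intr=0.0000 cont=0.4566 V=0.4566[hold]  S*(3)=-
k=2: j=0 S=94.6936 intr=15.3764 cont=22.1004 V=22.1004[hold]; j=1 S=133.8000 intr=0.0000 cont=8.3905 V=8.3905[hold]; j=2 S=189.0564 intr=0.0000 cont=2.0239 V=2.0239[hold]  S*(2)=-
k=1: j=0 S=112.5611 intr=0.0000 cont=15.0577 V=15.0577[hold]; j=1 S=159.0464 intr=0.0000 cont=5.1464 V=5.1464[hold]  S*(1)=-
k=0: j=0 S=133.8000 intr=0.0000 cont=9.9793 V=9.9793[hold]  S*(0)=-

price = 9.9793
boundary = - - - - 67.0171 56.3790 67.0171 79.6623
tree:
9.9793
15.0577 5.1464
22.1004 8.3905 2.0239
31.4145 13.3456 3.6364 0.4566
43.0529 20.5840 6.4322 0.9226 0.0000
53.6910 30.5317 11.1469 1.8641 0.0000 0.0000
62.6403 43.0529 18.7860 3.7664 0.0000 0.0000 0.0000
70.1691 53.6910 30.4077 7.6101 0.0000 0.0000 0.0000 0.0000
76.5028 62.6403 43.0529 15.3764 0.0000 0.0000 0.0000 0.0000 0.0000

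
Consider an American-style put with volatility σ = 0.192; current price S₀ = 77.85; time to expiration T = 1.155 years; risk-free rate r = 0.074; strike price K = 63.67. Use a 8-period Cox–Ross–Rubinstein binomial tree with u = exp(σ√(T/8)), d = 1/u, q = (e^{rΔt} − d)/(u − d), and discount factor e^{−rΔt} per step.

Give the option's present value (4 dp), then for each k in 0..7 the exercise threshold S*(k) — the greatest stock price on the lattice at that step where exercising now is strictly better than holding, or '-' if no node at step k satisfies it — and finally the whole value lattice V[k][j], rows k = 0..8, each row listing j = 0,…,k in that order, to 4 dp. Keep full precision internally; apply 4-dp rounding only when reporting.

params: Δt=0.14438 u=1.07568 d=0.92964 q=0.55532 e^(-rΔt)=0.98937
t_8 payoffs: 20.2398 13.4174 5.5233 0.0000 0.0000 0.0000 0.0000 0.0000 0.0000
t_7: node(7,0) S=46.7170 payoff=16.9530 vs cont=16.2764 → 16.9530 [stop]  node(7,1) S=54.0557 payoff=9.6143 vs cont=8.9377 → 9.6143 [stop]  node(7,2) S=62.5473 payoff=1.1227 vs cont=2.4300 → 2.4300 [wait]  node(7,3) S=72.3728 payoff=0.0000 vs cont=0.0000 → 0.0000 [wait]  node(7,4) S=83.7417 payoff=0.0000 vs cont=0.0000 → 0.0000 [wait]  node(7,5) S=96.8967 payoff=0.0000 vs cont=0.0000 → 0.0000 [wait]  node(7,6) S=112.1180 payoff=0.0000 vs cont=0.0000 → 0.0000 [wait]  node(7,7) S=129.7306 payoff=0.0000 vs cont=0.0000 → 0.0000 [wait]  ⇒ S*(7)=54.0557
t_6: node(6,0) S=50.2526 payoff=13.4174 vs cont=12.7408 → 13.4174 [stop]  node(6,1) S=58.1467 payoff=5.5233 vs cont=5.5649 → 5.5649 [wait]  node(6,2) S=67.2809 payoff=0.0000 vs cont=1.0691 → 1.0691 [wait]  node(6,3) S=77.8500 payoff=0.0000 vs cont=0.0000 → 0.0000 [wait]  node(6,4) S=90.0794 payoff=0.0000 vs cont=0.0000 → 0.0000 [wait]  node(6,5) S=104.2299 payoff=0.0000 vs cont=0.0000 → 0.0000 [wait]  node(6,6) S=120.6032 payoff=0.0000 vs cont=0.0000 → 0.0000 [wait]  ⇒ S*(6)=50.2526
t_5: node(5,0) S=54.0557 payoff=9.6143 vs cont=8.9605 → 9.6143 [stop]  node(5,1) S=62.5473 payoff=1.1227 vs cont=3.0357 → 3.0357 [wait]  node(5,2) S=72.3728 payoff=0.0000 vs cont=0.4704 → 0.4704 [wait]  node(5,3) S=83.7417 payoff=0.0000 vs cont=0.0000 → 0.0000 [wait]  node(5,4) S=96.8967 payoff=0.0000 vs cont=0.0000 → 0.0000 [wait]  node(5,5) S=112.1180 payoff=0.0000 vs cont=0.0000 → 0.0000 [wait]  ⇒ S*(5)=54.0557
t_4: node(4,0) S=58.1467 payoff=5.5233 vs cont=5.8977 → 5.8977 [wait]  node(4,1) S=67.2809 payoff=0.0000 vs cont=1.5940 → 1.5940 [wait]  node(4,2) S=77.8500 payoff=0.0000 vs cont=0.2069 → 0.2069 [wait]  node(4,3) S=90.0794 payoff=0.0000 vs cont=0.0000 → 0.0000 [wait]  node(4,4) S=104.2299 payoff=0.0000 vs cont=0.0000 → 0.0000 [wait]  ⇒ S*(4)=-
t_3: node(3,0) S=62.5473 payoff=1.1227 vs cont=3.4705 → 3.4705 [wait]  node(3,1) S=72.3728 payoff=0.0000 vs cont=0.8150 → 0.8150 [wait]  node(3,2) S=83.7417 payoff=0.0000 vs cont=0.0910 → 0.0910 [wait]  node(3,3) S=96.8967 payoff=0.0000 vs cont=0.0000 → 0.0000 [wait]  ⇒ S*(3)=-
t_2: node(2,0) S=67.2809 payoff=0.0000 vs cont=1.9746 → 1.9746 [wait]  node(2,1) S=77.8500 payoff=0.0000 vs cont=0.4086 → 0.4086 [wait]  node(2,2) S=90.0794 payoff=0.0000 vs cont=0.0401 → 0.0401 [wait]  ⇒ S*(2)=-
t_1: node(1,0) S=72.3728 payoff=0.0000 vs cont=1.0932 → 1.0932 [wait]  node(1,1) S=83.7417 payoff=0.0000 vs cont=0.2018 → 0.2018 [wait]  ⇒ S*(1)=-
t_0: node(0,0) S=77.8500 payoff=0.0000 vs cont=0.5918 → 0.5918 [wait]  ⇒ S*(0)=-

price = 0.5918
boundary = - - - - - 54.0557 50.2526 54.0557
tree:
0.5918
1.0932 0.2018
1.9746 0.4086 0.0401
3.4705 0.8150 0.0910 0.0000
5.8977 1.5940 0.2069 0.0000 0.0000
9.6143 3.0357 0.4704 0.0000 0.0000 0.0000
13.4174 5.5649 1.0691 0.0000 0.0000 0.0000 0.0000
16.9530 9.6143 2.4300 0.0000 0.0000 0.0000 0.0000 0.0000
20.2398 13.4174 5.5233 0.0000 0.0000 0.0000 0.0000 0.0000 0.0000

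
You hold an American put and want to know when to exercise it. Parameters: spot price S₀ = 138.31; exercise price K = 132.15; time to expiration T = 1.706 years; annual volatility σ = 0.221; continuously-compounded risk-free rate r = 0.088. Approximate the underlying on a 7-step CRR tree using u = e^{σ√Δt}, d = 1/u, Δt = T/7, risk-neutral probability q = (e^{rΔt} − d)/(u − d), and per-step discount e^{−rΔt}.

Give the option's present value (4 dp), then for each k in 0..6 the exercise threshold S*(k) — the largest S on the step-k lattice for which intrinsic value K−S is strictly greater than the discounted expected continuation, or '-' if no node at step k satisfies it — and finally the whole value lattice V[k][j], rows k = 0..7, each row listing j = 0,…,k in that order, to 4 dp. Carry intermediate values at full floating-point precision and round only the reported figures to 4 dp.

Δt=0.24371, u=1.11528, d=0.89664, q=0.57190, disc=e^(-rΔt)=0.97878
k=7 terminal: V=max(K-S,0) → 67.7068 51.9930 32.4474 8.1359 0.0000 0.0000 0.0000 0.0000
k=6: j=0 S=71.8719 intr=60.2781 cont=57.4741 V=60.2781[EX]; j=1 S=89.3972 intr=42.7528 cont=39.9488 V=42.7528[EX]; j=2 S=111.1959 intr=20.9541 cont=18.1501 V=20.9541[EX]; j=3 S=138.3100 intr=0.0000 cont=3.4090 V=3.4090[hold]; j=4 S=172.0356 intr=0.0000 cont=0.0000 V=0.0000[hold]; j=5 S=213.9849 intr=0.0000 cont=0.0000 V=0.0000[hold]; j=6 S=266.1632 intr=0.0000 cont=0.0000 V=0.0000[hold]  S*(6)=111.1959
k=5: j=0 S=80.1570 intr=51.9930 cont=49.1890 V=51.9930[EX]; j=1 S=99.7026 intr=32.4474 cont=29.6434 V=32.4474[EX]; j=2 S=124.0141 intr=8.1359 cont=10.6883 V=10.6883[hold]; j=3 S=154.2538 intr=0.0000 cont=1.4284 V=1.4284[hold]; j=4 S=191.8672 intr=0.0000 cont=0.0000 V=0.0000[hold]; j=5 S=238.6523 intr=0.0000 cont=0.0000 V=0.0000[hold]  S*(5)=99.7026
k=4: j=0 S=89.3972 intr=42.7528 cont=39.9488 V=42.7528[EX]; j=1 S=111.1959 intr=20.9541 cont=19.5788 V=20.9541[EX]; j=2 S=138.3100 intr=0.0000 cont=5.2781 V=5.2781[hold]; j=3 S=172.0356 intr=0.0000 cont=0.5985 V=0.5985[hold]; j=4 S=213.9849 intr=0.0000 cont=0.0000 V=0.0000[hold]  S*(4)=111.1959
k=3: j=0 S=99.7026 intr=32.4474 cont=29.6434 V=32.4474[EX]; j=1 S=124.0141 intr=8.1359 cont=11.7345 V=11.7345[hold]; j=2 S=154.2538 intr=0.0000 cont=2.5466 V=2.5466[hold]; j=3 S=191.8672 intr=0.0000 cont=0.2508 V=0.2508[hold]  S*(3)=99.7026
k=2: j=0 S=111.1959 intr=20.9541 cont=20.1645 V=20.9541[EX]; j=1 S=138.3100 intr=0.0000 cont=6.3424 V=6.3424[hold]; j=2 S=172.0356 intr=0.0000 cont=1.2075 V=1.2075[hold]  S*(2)=111.1959
k=1: j=0 S=124.0141 intr=8.1359 cont=12.3303 V=12.3303[hold]; j=1 S=154.2538 intr=0.0000 cont=3.3335 V=3.3335[hold]  S*(1)=-
k=0: j=0 S=138.3100 intr=0.0000 cont=7.0325 V=7.0325[hold]  S*(0)=-

price = 7.0325
boundary = - - 111.1959 99.7026 111.1959 99.7026 111.1959
tree:
7.0325
12.3303 3.3335
20.9541 6.3424 1.2075
32.4474 11.7345 2.5466 0.2508
42.7528 20.9541 5.2781 0.5985 0.0000
51.9930 32.4474 10.6883 1.4284 0.0000 0.0000
60.2781 42.7528 20.9541 3.4090 0.0000 0.0000 0.0000
67.7068 51.9930 32.4474 8.1359 0.0000 0.0000 0.0000 0.0000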